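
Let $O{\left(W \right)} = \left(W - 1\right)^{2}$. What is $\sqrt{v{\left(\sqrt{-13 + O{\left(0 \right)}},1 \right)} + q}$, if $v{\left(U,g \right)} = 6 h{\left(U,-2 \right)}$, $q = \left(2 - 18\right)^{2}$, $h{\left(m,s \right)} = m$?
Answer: $2 \sqrt{64 + 3 i \sqrt{3}} \approx 16.013 + 0.64899 i$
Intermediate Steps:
$q = 256$ ($q = \left(-16\right)^{2} = 256$)
$O{\left(W \right)} = \left(-1 + W\right)^{2}$
$v{\left(U,g \right)} = 6 U$
$\sqrt{v{\left(\sqrt{-13 + O{\left(0 \right)}},1 \right)} + q} = \sqrt{6 \sqrt{-13 + \left(-1 + 0\right)^{2}} + 256} = \sqrt{6 \sqrt{-13 + \left(-1\right)^{2}} + 256} = \sqrt{6 \sqrt{-13 + 1} + 256} = \sqrt{6 \sqrt{-12} + 256} = \sqrt{6 \cdot 2 i \sqrt{3} + 256} = \sqrt{12 i \sqrt{3} + 256} = \sqrt{256 + 12 i \sqrt{3}}$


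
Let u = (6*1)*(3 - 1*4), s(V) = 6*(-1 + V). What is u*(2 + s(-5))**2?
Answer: -6936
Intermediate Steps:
s(V) = -6 + 6*V
u = -6 (u = 6*(3 - 4) = 6*(-1) = -6)
u*(2 + s(-5))**2 = -6*(2 + (-6 + 6*(-5)))**2 = -6*(2 + (-6 - 30))**2 = -6*(2 - 36)**2 = -6*(-34)**2 = -6*1156 = -6936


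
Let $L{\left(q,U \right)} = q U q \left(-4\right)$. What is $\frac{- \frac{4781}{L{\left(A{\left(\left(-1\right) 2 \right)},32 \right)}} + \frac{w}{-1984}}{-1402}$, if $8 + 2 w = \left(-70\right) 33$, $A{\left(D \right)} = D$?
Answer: $- \frac{157483}{22252544} \approx -0.0070771$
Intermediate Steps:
$w = -1159$ ($w = -4 + \frac{\left(-70\right) 33}{2} = -4 + \frac{1}{2} \left(-2310\right) = -4 - 1155 = -1159$)
$L{\left(q,U \right)} = - 4 U q^{2}$ ($L{\left(q,U \right)} = U q^{2} \left(-4\right) = - 4 U q^{2}$)
$\frac{- \frac{4781}{L{\left(A{\left(\left(-1\right) 2 \right)},32 \right)}} + \frac{w}{-1984}}{-1402} = \frac{- \frac{4781}{\left(-4\right) 32 \left(\left(-1\right) 2\right)^{2}} - \frac{1159}{-1984}}{-1402} = \left(- \frac{4781}{\left(-4\right) 32 \left(-2\right)^{2}} - - \frac{1159}{1984}\right) \left(- \frac{1}{1402}\right) = \left(- \frac{4781}{\left(-4\right) 32 \cdot 4} + \frac{1159}{1984}\right) \left(- \frac{1}{1402}\right) = \left(- \frac{4781}{-512} + \frac{1159}{1984}\right) \left(- \frac{1}{1402}\right) = \left(\left(-4781\right) \left(- \frac{1}{512}\right) + \frac{1159}{1984}\right) \left(- \frac{1}{1402}\right) = \left(\frac{4781}{512} + \frac{1159}{1984}\right) \left(- \frac{1}{1402}\right) = \frac{157483}{15872} \left(- \frac{1}{1402}\right) = - \frac{157483}{22252544}$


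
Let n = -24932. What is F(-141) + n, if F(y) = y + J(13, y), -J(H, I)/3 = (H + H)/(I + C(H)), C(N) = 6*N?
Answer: -526507/21 ≈ -25072.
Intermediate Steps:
J(H, I) = -6*H/(I + 6*H) (J(H, I) = -3*(H + H)/(I + 6*H) = -3*2*H/(I + 6*H) = -6*H/(I + 6*H))
F(y) = y - 78/(78 + y) (F(y) = y - 6*13/(y + 6*13) = y - 6*13/(y + 78) = y - 6*13/(78 + y) = y - 78/(78 + y))
F(-141) + n = (-78 - 141*(78 - 141))/(78 - 141) - 24932 = (-78 - 141*(-63))/(-63) - 24932 = -(-78 + 8883)/63 - 24932 = -1/63*8805 - 24932 = -2935/21 - 24932 = -526507/21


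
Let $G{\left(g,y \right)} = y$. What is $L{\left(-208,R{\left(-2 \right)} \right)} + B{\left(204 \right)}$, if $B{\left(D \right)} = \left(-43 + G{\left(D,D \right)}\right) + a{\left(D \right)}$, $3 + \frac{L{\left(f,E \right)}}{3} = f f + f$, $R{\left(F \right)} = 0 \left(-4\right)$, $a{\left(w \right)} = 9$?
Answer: $129329$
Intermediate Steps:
$R{\left(F \right)} = 0$
$L{\left(f,E \right)} = -9 + 3 f + 3 f^{2}$ ($L{\left(f,E \right)} = -9 + 3 \left(f f + f\right) = -9 + 3 \left(f^{2} + f\right) = -9 + 3 \left(f + f^{2}\right) = -9 + \left(3 f + 3 f^{2}\right) = -9 + 3 f + 3 f^{2}$)
$B{\left(D \right)} = -34 + D$ ($B{\left(D \right)} = \left(-43 + D\right) + 9 = -34 + D$)
$L{\left(-208,R{\left(-2 \right)} \right)} + B{\left(204 \right)} = \left(-9 + 3 \left(-208\right) + 3 \left(-208\right)^{2}\right) + \left(-34 + 204\right) = \left(-9 - 624 + 3 \cdot 43264\right) + 170 = \left(-9 - 624 + 129792\right) + 170 = 129159 + 170 = 129329$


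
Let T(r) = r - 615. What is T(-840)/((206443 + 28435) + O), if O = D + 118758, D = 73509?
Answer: -291/85429 ≈ -0.0034063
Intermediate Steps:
O = 192267 (O = 73509 + 118758 = 192267)
T(r) = -615 + r
T(-840)/((206443 + 28435) + O) = (-615 - 840)/((206443 + 28435) + 192267) = -1455/(234878 + 192267) = -1455/427145 = -1455*1/427145 = -291/85429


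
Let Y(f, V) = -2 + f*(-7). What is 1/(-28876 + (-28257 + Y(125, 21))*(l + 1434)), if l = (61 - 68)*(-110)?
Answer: -1/64240212 ≈ -1.5567e-8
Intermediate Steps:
Y(f, V) = -2 - 7*f
l = 770 (l = -7*(-110) = 770)
1/(-28876 + (-28257 + Y(125, 21))*(l + 1434)) = 1/(-28876 + (-28257 + (-2 - 7*125))*(770 + 1434)) = 1/(-28876 + (-28257 + (-2 - 875))*2204) = 1/(-28876 + (-28257 - 877)*2204) = 1/(-28876 - 29134*2204) = 1/(-28876 - 64211336) = 1/(-64240212) = -1/64240212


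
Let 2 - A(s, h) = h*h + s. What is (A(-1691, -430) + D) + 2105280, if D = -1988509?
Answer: -66436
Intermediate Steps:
A(s, h) = 2 - s - h² (A(s, h) = 2 - (h*h + s) = 2 - (h² + s) = 2 - (s + h²) = 2 + (-s - h²) = 2 - s - h²)
(A(-1691, -430) + D) + 2105280 = ((2 - 1*(-1691) - 1*(-430)²) - 1988509) + 2105280 = ((2 + 1691 - 1*184900) - 1988509) + 2105280 = ((2 + 1691 - 184900) - 1988509) + 2105280 = (-183207 - 1988509) + 2105280 = -2171716 + 2105280 = -66436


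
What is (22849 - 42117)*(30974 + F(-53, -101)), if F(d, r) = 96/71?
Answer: -42375149000/71 ≈ -5.9683e+8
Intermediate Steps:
F(d, r) = 96/71 (F(d, r) = 96*(1/71) = 96/71)
(22849 - 42117)*(30974 + F(-53, -101)) = (22849 - 42117)*(30974 + 96/71) = -19268*2199250/71 = -42375149000/71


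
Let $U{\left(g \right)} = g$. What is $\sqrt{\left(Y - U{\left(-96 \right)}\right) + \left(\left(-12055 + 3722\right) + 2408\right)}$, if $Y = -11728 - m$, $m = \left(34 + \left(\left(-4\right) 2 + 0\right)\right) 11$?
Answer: $i \sqrt{17843} \approx 133.58 i$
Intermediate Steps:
$m = 286$ ($m = \left(34 + \left(-8 + 0\right)\right) 11 = \left(34 - 8\right) 11 = 26 \cdot 11 = 286$)
$Y = -12014$ ($Y = -11728 - 286 = -12014$)
$\sqrt{\left(Y - U{\left(-96 \right)}\right) + \left(\left(-12055 + 3722\right) + 2408\right)} = \sqrt{\left(-12014 - -96\right) + \left(\left(-12055 + 3722\right) + 2408\right)} = \sqrt{\left(-12014 + 96\right) + \left(-8333 + 2408\right)} = \sqrt{-11918 - 5925} = \sqrt{-17843} = i \sqrt{17843}$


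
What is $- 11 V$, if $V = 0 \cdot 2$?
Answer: $0$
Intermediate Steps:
$V = 0$
$- 11 V = \left(-11\right) 0 = 0$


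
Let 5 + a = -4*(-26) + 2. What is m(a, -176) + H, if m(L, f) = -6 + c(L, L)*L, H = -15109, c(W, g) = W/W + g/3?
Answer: -34841/3 ≈ -11614.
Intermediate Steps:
c(W, g) = 1 + g/3 (c(W, g) = 1 + g*(1/3) = 1 + g/3)
a = 101 (a = -5 + (-4*(-26) + 2) = -5 + (104 + 2) = -5 + 106 = 101)
m(L, f) = -6 + L*(1 + L/3) (m(L, f) = -6 + (1 + L/3)*L = -6 + L*(1 + L/3))
m(a, -176) + H = (-6 + (1/3)*101*(3 + 101)) - 15109 = (-6 + (1/3)*101*104) - 15109 = (-6 + 10504/3) - 15109 = 10486/3 - 15109 = -34841/3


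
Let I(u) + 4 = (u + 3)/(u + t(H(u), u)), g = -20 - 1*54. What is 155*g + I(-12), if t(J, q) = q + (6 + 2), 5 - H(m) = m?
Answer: -183575/16 ≈ -11473.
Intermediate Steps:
H(m) = 5 - m
t(J, q) = 8 + q (t(J, q) = q + 8 = 8 + q)
g = -74 (g = -20 - 54 = -74)
I(u) = -4 + (3 + u)/(8 + 2*u) (I(u) = -4 + (u + 3)/(u + (8 + u)) = -4 + (3 + u)/(8 + 2*u))
155*g + I(-12) = 155*(-74) + (-29 - 7*(-12))/(2*(4 - 12)) = -11470 + (1/2)*(-29 + 84)/(-8) = -11470 + (1/2)*(-1/8)*55 = -11470 - 55/16 = -183575/16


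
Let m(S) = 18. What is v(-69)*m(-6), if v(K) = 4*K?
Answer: -4968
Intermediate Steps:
v(-69)*m(-6) = (4*(-69))*18 = -276*18 = -4968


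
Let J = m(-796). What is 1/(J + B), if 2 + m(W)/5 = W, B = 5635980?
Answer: 1/5631990 ≈ 1.7756e-7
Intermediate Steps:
m(W) = -10 + 5*W
J = -3990 (J = -10 + 5*(-796) = -10 - 3980 = -3990)
1/(J + B) = 1/(-3990 + 5635980) = 1/5631990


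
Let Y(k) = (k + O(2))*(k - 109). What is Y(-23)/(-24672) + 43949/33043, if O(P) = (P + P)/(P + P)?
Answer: 41181369/33968204 ≈ 1.2124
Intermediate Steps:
O(P) = 1 (O(P) = (2*P)/((2*P)) = (2*P)*(1/(2*P)) = 1)
Y(k) = (1 + k)*(-109 + k) (Y(k) = (k + 1)*(k - 109) = (1 + k)*(-109 + k))
Y(-23)/(-24672) + 43949/33043 = (-109 + (-23)**2 - 108*(-23))/(-24672) + 43949/33043 = (-109 + 529 + 2484)*(-1/24672) + 43949*(1/33043) = 2904*(-1/24672) + 43949/33043 = -121/1028 + 43949/33043 = 41181369/33968204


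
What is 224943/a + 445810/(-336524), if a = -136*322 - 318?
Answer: -11920424654/1855509205 ≈ -6.4243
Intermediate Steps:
a = -44110 (a = -43792 - 318 = -44110)
224943/a + 445810/(-336524) = 224943/(-44110) + 445810/(-336524) = 224943*(-1/44110) + 445810*(-1/336524) = -224943/44110 - 222905/168262 = -11920424654/1855509205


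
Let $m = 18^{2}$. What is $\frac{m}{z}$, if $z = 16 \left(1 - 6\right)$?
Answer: $- \frac{81}{20} \approx -4.05$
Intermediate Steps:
$m = 324$
$z = -80$ ($z = 16 \left(-5\right) = -80$)
$\frac{m}{z} = \frac{324}{-80} = 324 \left(- \frac{1}{80}\right) = - \frac{81}{20}$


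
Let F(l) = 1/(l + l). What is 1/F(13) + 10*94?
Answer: 966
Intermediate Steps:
F(l) = 1/(2*l)
1/F(13) + 10*94 = 1/((1/2)/13) + 10*94 = 1/((1/2)*(1/13)) + 940 = 1/(1/26) + 940 = 26 + 940 = 966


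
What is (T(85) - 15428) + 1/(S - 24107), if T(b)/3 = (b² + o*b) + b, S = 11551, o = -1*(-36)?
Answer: 196903191/12556 ≈ 15682.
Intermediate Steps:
o = 36
T(b) = 3*b² + 111*b (T(b) = 3*((b² + 36*b) + b) = 3*(b² + 37*b) = 3*b² + 111*b)
(T(85) - 15428) + 1/(S - 24107) = (3*85*(37 + 85) - 15428) + 1/(11551 - 24107) = (3*85*122 - 15428) + 1/(-12556) = (31110 - 15428) - 1/12556 = 15682 - 1/12556 = 196903191/12556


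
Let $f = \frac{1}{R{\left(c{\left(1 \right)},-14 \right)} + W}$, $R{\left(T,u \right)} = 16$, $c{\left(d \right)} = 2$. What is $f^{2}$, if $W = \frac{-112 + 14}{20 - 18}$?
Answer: $\frac{1}{1089} \approx 0.00091827$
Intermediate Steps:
$W = -49$ ($W = - \frac{98}{2} = \left(-98\right) \frac{1}{2} = -49$)
$f = - \frac{1}{33}$ ($f = \frac{1}{16 - 49} = \frac{1}{-33} = - \frac{1}{33} \approx -0.030303$)
$f^{2} = \left(- \frac{1}{33}\right)^{2} = \frac{1}{1089}$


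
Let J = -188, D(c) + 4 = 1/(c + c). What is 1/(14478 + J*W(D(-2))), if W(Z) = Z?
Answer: 1/15277 ≈ 6.5458e-5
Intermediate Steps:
D(c) = -4 + 1/(2*c) (D(c) = -4 + 1/(c + c) = -4 + 1/(2*c))
1/(14478 + J*W(D(-2))) = 1/(14478 - 188*(-4 + (½)/(-2))) = 1/(14478 - 188*(-4 + (½)*(-½))) = 1/(14478 - 188*(-4 - ¼)) = 1/(14478 - 188*(-17/4)) = 1/(14478 + 799) = 1/15277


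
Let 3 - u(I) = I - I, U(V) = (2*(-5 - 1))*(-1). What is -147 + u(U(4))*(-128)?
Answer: -531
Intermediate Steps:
U(V) = 12 (U(V) = (2*(-6))*(-1) = -12*(-1) = 12)
u(I) = 3 (u(I) = 3 - (I - I) = 3 - 1*0 = 3 + 0 = 3)
-147 + u(U(4))*(-128) = -147 + 3*(-128) = -147 - 384 = -531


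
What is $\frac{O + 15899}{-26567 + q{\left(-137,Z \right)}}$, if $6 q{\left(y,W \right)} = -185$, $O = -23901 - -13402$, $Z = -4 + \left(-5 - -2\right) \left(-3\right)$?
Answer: $- \frac{32400}{159587} \approx -0.20302$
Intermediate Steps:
$Z = 5$ ($Z = -4 + \left(-5 + 2\right) \left(-3\right) = -4 - -9 = -4 + 9 = 5$)
$O = -10499$ ($O = -23901 + 13402 = -10499$)
$q{\left(y,W \right)} = - \frac{185}{6}$ ($q{\left(y,W \right)} = \frac{1}{6} \left(-185\right) = - \frac{185}{6}$)
$\frac{O + 15899}{-26567 + q{\left(-137,Z \right)}} = \frac{-10499 + 15899}{-26567 - \frac{185}{6}} = \frac{5400}{- \frac{159587}{6}} = 5400 \left(- \frac{6}{159587}\right) = - \frac{32400}{159587}$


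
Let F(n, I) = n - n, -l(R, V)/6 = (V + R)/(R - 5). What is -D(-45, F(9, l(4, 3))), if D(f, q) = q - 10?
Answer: 10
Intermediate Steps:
l(R, V) = -6*(R + V)/(-5 + R) (l(R, V) = -6*(V + R)/(R - 5) = -6*(R + V)/(-5 + R))
F(n, I) = 0
D(f, q) = -10 + q
-D(-45, F(9, l(4, 3))) = -(-10 + 0) = -1*(-10) = 10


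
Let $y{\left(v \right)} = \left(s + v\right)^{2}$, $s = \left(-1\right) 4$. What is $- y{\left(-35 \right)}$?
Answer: $-1521$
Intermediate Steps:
$s = -4$
$y{\left(v \right)} = \left(-4 + v\right)^{2}$
$- y{\left(-35 \right)} = - \left(-4 - 35\right)^{2} = - \left(-39\right)^{2} = \left(-1\right) 1521 = -1521$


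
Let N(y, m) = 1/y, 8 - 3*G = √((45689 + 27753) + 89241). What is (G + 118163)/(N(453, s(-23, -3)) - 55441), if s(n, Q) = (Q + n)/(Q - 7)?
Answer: -53529047/25114772 + 151*√162683/25114772 ≈ -2.1290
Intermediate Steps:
s(n, Q) = (Q + n)/(-7 + Q)
G = 8/3 - √162683/3 (G = 8/3 - √((45689 + 27753) + 89241)/3 = 8/3 - √(73442 + 89241)/3 = 8/3 - √162683/3 ≈ -131.78)
(G + 118163)/(N(453, s(-23, -3)) - 55441) = ((8/3 - √162683/3) + 118163)/(1/453 - 55441) = (354497/3 - √162683/3)/(1/453 - 55441) = (354497/3 - √162683/3)/(-25114772/453) = (354497/3 - √162683/3)*(-453/25114772) = -53529047/25114772 + 151*√162683/25114772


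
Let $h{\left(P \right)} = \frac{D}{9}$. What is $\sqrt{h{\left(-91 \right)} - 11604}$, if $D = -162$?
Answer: $i \sqrt{11622} \approx 107.81 i$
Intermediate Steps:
$h{\left(P \right)} = -18$ ($h{\left(P \right)} = - \frac{162}{9} = \left(-162\right) \frac{1}{9} = -18$)
$\sqrt{h{\left(-91 \right)} - 11604} = \sqrt{-18 - 11604} = \sqrt{-11622} = i \sqrt{11622}$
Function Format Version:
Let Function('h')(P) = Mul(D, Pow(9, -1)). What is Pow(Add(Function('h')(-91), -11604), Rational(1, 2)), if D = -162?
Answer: Mul(I, Pow(11622, Rational(1, 2))) ≈ Mul(107.81, I)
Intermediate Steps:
Function('h')(P) = -18 (Function('h')(P) = Mul(-162, Pow(9, -1)) = Mul(-162, Rational(1, 9)) = -18)
Pow(Add(Function('h')(-91), -11604), Rational(1, 2)) = Pow(Add(-18, -11604), Rational(1, 2)) = Pow(-11622, Rational(1, 2)) = Mul(I, Pow(11622, Rational(1, 2)))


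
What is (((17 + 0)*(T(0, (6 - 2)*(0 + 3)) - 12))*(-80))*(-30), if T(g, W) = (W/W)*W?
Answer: 0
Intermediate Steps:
T(g, W) = W (T(g, W) = 1*W = W)
(((17 + 0)*(T(0, (6 - 2)*(0 + 3)) - 12))*(-80))*(-30) = (((17 + 0)*((6 - 2)*(0 + 3) - 12))*(-80))*(-30) = ((17*(4*3 - 12))*(-80))*(-30) = ((17*(12 - 12))*(-80))*(-30) = ((17*0)*(-80))*(-30) = (0*(-80))*(-30) = 0*(-30) = 0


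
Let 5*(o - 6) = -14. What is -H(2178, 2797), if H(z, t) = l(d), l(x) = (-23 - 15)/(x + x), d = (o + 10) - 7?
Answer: 95/31 ≈ 3.0645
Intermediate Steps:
o = 16/5 (o = 6 + (⅕)*(-14) = 6 - 14/5 = 16/5 ≈ 3.2000)
d = 31/5 (d = (16/5 + 10) - 7 = 66/5 - 7 = 31/5 ≈ 6.2000)
l(x) = -19/x (l(x) = -38*1/(2*x) = -19/x)
H(z, t) = -95/31 (H(z, t) = -19/31/5 = -19*5/31 = -95/31)
-H(2178, 2797) = -1*(-95/31) = 95/31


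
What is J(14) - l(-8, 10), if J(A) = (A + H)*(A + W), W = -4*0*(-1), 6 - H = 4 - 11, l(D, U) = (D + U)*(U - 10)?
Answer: 378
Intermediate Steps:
l(D, U) = (-10 + U)*(D + U) (l(D, U) = (D + U)*(-10 + U) = (-10 + U)*(D + U))
H = 13 (H = 6 - (4 - 11) = 6 - 1*(-7) = 6 + 7 = 13)
W = 0 (W = 0*(-1) = 0)
J(A) = A*(13 + A) (J(A) = (A + 13)*(A + 0) = (13 + A)*A = A*(13 + A))
J(14) - l(-8, 10) = 14*(13 + 14) - (10² - 10*(-8) - 10*10 - 8*10) = 14*27 - (100 + 80 - 100 - 80) = 378 - 1*0 = 378 + 0 = 378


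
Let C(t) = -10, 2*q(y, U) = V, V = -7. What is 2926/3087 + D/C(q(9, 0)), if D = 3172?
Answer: -697336/2205 ≈ -316.25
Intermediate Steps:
q(y, U) = -7/2 (q(y, U) = (1/2)*(-7) = -7/2)
2926/3087 + D/C(q(9, 0)) = 2926/3087 + 3172/(-10) = 2926*(1/3087) + 3172*(-1/10) = 418/441 - 1586/5 = -697336/2205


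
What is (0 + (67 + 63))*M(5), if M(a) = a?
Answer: 650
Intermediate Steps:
(0 + (67 + 63))*M(5) = (0 + (67 + 63))*5 = (0 + 130)*5 = 130*5 = 650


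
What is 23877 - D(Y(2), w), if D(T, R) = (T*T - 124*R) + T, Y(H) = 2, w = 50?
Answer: 30071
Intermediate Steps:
D(T, R) = T + T² - 124*R (D(T, R) = (T² - 124*R) + T = T + T² - 124*R)
23877 - D(Y(2), w) = 23877 - (2 + 2² - 124*50) = 23877 - (2 + 4 - 6200) = 23877 - 1*(-6194) = 23877 + 6194 = 30071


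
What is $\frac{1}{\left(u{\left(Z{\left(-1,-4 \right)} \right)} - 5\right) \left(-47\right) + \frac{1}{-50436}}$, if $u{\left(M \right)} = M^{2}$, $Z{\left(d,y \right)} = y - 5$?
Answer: $- \frac{50436}{180157393} \approx -0.00027996$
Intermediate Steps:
$Z{\left(d,y \right)} = -5 + y$ ($Z{\left(d,y \right)} = y - 5 = -5 + y$)
$\frac{1}{\left(u{\left(Z{\left(-1,-4 \right)} \right)} - 5\right) \left(-47\right) + \frac{1}{-50436}} = \frac{1}{\left(\left(-5 - 4\right)^{2} - 5\right) \left(-47\right) + \frac{1}{-50436}} = \frac{1}{\left(\left(-9\right)^{2} - 5\right) \left(-47\right) - \frac{1}{50436}} = \frac{1}{\left(81 - 5\right) \left(-47\right) - \frac{1}{50436}} = \frac{1}{76 \left(-47\right) - \frac{1}{50436}} = \frac{1}{-3572 - \frac{1}{50436}} = \frac{1}{- \frac{180157393}{50436}} = - \frac{50436}{180157393}$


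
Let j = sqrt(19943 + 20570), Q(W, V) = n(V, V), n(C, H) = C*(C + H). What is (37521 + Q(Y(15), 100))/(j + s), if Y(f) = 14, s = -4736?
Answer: -272419456/22389183 - 57521*sqrt(40513)/22389183 ≈ -12.685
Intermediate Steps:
Q(W, V) = 2*V**2 (Q(W, V) = V*(V + V) = V*(2*V) = 2*V**2)
j = sqrt(40513) ≈ 201.28
(37521 + Q(Y(15), 100))/(j + s) = (37521 + 2*100**2)/(sqrt(40513) - 4736) = (37521 + 2*10000)/(-4736 + sqrt(40513)) = (37521 + 20000)/(-4736 + sqrt(40513)) = 57521/(-4736 + sqrt(40513))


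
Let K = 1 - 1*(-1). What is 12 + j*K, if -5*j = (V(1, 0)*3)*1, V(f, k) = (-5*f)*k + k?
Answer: 12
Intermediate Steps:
V(f, k) = k - 5*f*k (V(f, k) = -5*f*k + k = k - 5*f*k)
K = 2 (K = 1 + 1 = 2)
j = 0 (j = -(0*(1 - 5*1))*3/5 = -(0*(1 - 5))*3/5 = -(0*(-4))*3/5 = -0*3/5 = -0 = -⅕*0 = 0)
12 + j*K = 12 + 0*2 = 12 + 0 = 12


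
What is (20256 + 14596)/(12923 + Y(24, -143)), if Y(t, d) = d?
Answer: 8713/3195 ≈ 2.7271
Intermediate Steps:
(20256 + 14596)/(12923 + Y(24, -143)) = (20256 + 14596)/(12923 - 143) = 34852/12780 = 34852*(1/12780) = 8713/3195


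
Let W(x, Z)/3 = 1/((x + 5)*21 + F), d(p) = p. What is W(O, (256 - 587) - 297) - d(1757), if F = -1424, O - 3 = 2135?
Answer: -76568300/43579 ≈ -1757.0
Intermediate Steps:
O = 2138 (O = 3 + 2135 = 2138)
W(x, Z) = 3/(-1319 + 21*x) (W(x, Z) = 3/((x + 5)*21 - 1424) = 3/((5 + x)*21 - 1424) = 3/((105 + 21*x) - 1424) = 3/(-1319 + 21*x))
W(O, (256 - 587) - 297) - d(1757) = 3/(-1319 + 21*2138) - 1*1757 = 3/(-1319 + 44898) - 1757 = 3/43579 - 1757 = -76568300/43579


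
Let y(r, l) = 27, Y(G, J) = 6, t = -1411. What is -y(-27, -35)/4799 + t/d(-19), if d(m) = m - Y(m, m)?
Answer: 6770714/119975 ≈ 56.434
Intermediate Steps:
d(m) = -6 + m (d(m) = m - 1*6 = m - 6 = -6 + m)
-y(-27, -35)/4799 + t/d(-19) = -1*27/4799 - 1411/(-6 - 19) = -27*1/4799 - 1411/(-25) = -27/4799 - 1411*(-1/25) = -27/4799 + 1411/25 = 6770714/119975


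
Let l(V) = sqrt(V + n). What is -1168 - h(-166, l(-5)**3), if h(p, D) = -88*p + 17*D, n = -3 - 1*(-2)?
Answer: -15776 + 102*I*sqrt(6) ≈ -15776.0 + 249.85*I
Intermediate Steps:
n = -1 (n = -3 + 2 = -1)
l(V) = sqrt(-1 + V) (l(V) = sqrt(V - 1) = sqrt(-1 + V))
-1168 - h(-166, l(-5)**3) = -1168 - (-88*(-166) + 17*(sqrt(-1 - 5))**3) = -1168 - (14608 + 17*(sqrt(-6))**3) = -1168 - (14608 + 17*(I*sqrt(6))**3) = -1168 - (14608 + 17*(-6*I*sqrt(6))) = -1168 - (14608 - 102*I*sqrt(6)) = -1168 + (-14608 + 102*I*sqrt(6)) = -15776 + 102*I*sqrt(6)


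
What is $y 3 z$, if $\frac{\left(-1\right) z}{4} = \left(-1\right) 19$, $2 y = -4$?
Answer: $-456$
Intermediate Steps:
$y = -2$ ($y = \frac{1}{2} \left(-4\right) = -2$)
$z = 76$ ($z = - 4 \left(\left(-1\right) 19\right) = \left(-4\right) \left(-19\right) = 76$)
$y 3 z = \left(-2\right) 3 \cdot 76 = \left(-6\right) 76 = -456$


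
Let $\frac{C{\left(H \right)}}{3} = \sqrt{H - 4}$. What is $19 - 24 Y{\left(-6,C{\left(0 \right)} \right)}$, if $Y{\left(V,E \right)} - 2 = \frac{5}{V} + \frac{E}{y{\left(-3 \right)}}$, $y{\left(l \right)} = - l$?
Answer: $-9 - 48 i \approx -9.0 - 48.0 i$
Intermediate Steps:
$C{\left(H \right)} = 3 \sqrt{-4 + H}$ ($C{\left(H \right)} = 3 \sqrt{H - 4} = 3 \sqrt{-4 + H}$)
$Y{\left(V,E \right)} = 2 + \frac{5}{V} + \frac{E}{3}$ ($Y{\left(V,E \right)} = 2 + \left(\frac{5}{V} + \frac{E}{\left(-1\right) \left(-3\right)}\right) = 2 + \left(\frac{5}{V} + \frac{E}{3}\right) = 2 + \frac{5}{V} + \frac{E}{3}$)
$19 - 24 Y{\left(-6,C{\left(0 \right)} \right)} = 19 - 24 \left(2 + \frac{5}{-6} + \frac{3 \sqrt{-4 + 0}}{3}\right) = 19 - 24 \left(2 + 5 \left(- \frac{1}{6}\right) + \frac{3 \sqrt{-4}}{3}\right) = 19 - 24 \left(2 - \frac{5}{6} + \frac{3 \cdot 2 i}{3}\right) = 19 - 24 \left(2 - \frac{5}{6} + \frac{6 i}{3}\right) = 19 - 24 \left(2 - \frac{5}{6} + 2 i\right) = 19 - 24 \left(\frac{7}{6} + 2 i\right) = 19 - \left(28 + 48 i\right) = -9 - 48 i$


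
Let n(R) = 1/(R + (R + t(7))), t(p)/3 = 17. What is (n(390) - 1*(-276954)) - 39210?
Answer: 197565265/831 ≈ 2.3774e+5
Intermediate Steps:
t(p) = 51 (t(p) = 3*17 = 51)
n(R) = 1/(51 + 2*R) (n(R) = 1/(R + (R + 51)) = 1/(R + (51 + R)) = 1/(51 + 2*R))
(n(390) - 1*(-276954)) - 39210 = (1/(51 + 2*390) - 1*(-276954)) - 39210 = (1/(51 + 780) + 276954) - 39210 = (1/831 + 276954) - 39210 = 230148775/831 - 39210 = 197565265/831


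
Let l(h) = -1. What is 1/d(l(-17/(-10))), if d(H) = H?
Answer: -1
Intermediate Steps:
1/d(l(-17/(-10))) = 1/(-1) = -1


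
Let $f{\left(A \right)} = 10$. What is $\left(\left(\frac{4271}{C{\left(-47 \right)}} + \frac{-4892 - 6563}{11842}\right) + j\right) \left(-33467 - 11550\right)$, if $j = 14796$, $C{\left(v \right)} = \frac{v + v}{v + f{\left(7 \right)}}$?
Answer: $- \frac{206407635456281}{278287} \approx -7.4171 \cdot 10^{8}$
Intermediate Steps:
$C{\left(v \right)} = \frac{2 v}{10 + v}$ ($C{\left(v \right)} = \frac{v + v}{v + 10} = \frac{2 v}{10 + v}$)
$\left(\left(\frac{4271}{C{\left(-47 \right)}} + \frac{-4892 - 6563}{11842}\right) + j\right) \left(-33467 - 11550\right) = \left(\left(\frac{4271}{2 \left(-47\right) \frac{1}{10 - 47}} + \frac{-4892 - 6563}{11842}\right) + 14796\right) \left(-33467 - 11550\right) = \left(\left(\frac{4271}{2 \left(-47\right) \frac{1}{-37}} - \frac{11455}{11842}\right) + 14796\right) \left(-33467 + \left(-14052 + 2502\right)\right) = \left(\left(\frac{4271}{2 \left(-47\right) \left(- \frac{1}{37}\right)} - \frac{11455}{11842}\right) + 14796\right) \left(-33467 - 11550\right) = \left(\left(\frac{4271}{\frac{94}{37}} - \frac{11455}{11842}\right) + 14796\right) \left(-45017\right) = \left(\left(4271 \cdot \frac{37}{94} - \frac{11455}{11842}\right) + 14796\right) \left(-45017\right) = \left(\left(\frac{158027}{94} - \frac{11455}{11842}\right) + 14796\right) \left(-45017\right) = \left(\frac{467569741}{278287} + 14796\right) \left(-45017\right) = \frac{4585104193}{278287} \left(-45017\right) = - \frac{206407635456281}{278287}$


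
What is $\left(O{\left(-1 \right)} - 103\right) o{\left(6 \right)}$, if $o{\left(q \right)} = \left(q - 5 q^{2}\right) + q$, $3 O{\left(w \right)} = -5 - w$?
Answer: $17528$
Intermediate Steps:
$O{\left(w \right)} = - \frac{5}{3} - \frac{w}{3}$ ($O{\left(w \right)} = \frac{-5 - w}{3} = - \frac{5}{3} - \frac{w}{3}$)
$o{\left(q \right)} = - 5 q^{2} + 2 q$
$\left(O{\left(-1 \right)} - 103\right) o{\left(6 \right)} = \left(\left(- \frac{5}{3} - - \frac{1}{3}\right) - 103\right) 6 \left(2 - 30\right) = \left(\left(- \frac{5}{3} + \frac{1}{3}\right) - 103\right) 6 \left(2 - 30\right) = \left(- \frac{4}{3} - 103\right) 6 \left(-28\right) = \left(- \frac{313}{3}\right) \left(-168\right) = 17528$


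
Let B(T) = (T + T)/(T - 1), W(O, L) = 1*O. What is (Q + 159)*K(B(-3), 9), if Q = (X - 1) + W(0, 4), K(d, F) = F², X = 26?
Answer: 14904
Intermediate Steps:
W(O, L) = O
B(T) = 2*T/(-1 + T) (B(T) = (2*T)/(-1 + T) = 2*T/(-1 + T))
Q = 25 (Q = (26 - 1) + 0 = 25 + 0 = 25)
(Q + 159)*K(B(-3), 9) = (25 + 159)*9² = 184*81 = 14904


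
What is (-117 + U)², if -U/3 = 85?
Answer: 138384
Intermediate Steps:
U = -255 (U = -3*85 = -255)
(-117 + U)² = (-117 - 255)² = (-372)² = 138384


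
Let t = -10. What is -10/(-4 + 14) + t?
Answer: -11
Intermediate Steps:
-10/(-4 + 14) + t = -10/(-4 + 14) - 10 = -10/10 - 10 = (⅒)*(-10) - 10 = -1 - 10 = -11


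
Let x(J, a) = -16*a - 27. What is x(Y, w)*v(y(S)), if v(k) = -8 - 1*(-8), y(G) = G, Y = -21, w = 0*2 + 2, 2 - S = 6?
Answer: 0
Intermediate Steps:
S = -4 (S = 2 - 1*6 = 2 - 6 = -4)
w = 2 (w = 0 + 2 = 2)
x(J, a) = -27 - 16*a
v(k) = 0 (v(k) = -8 + 8 = 0)
x(Y, w)*v(y(S)) = (-27 - 16*2)*0 = (-27 - 32)*0 = -59*0 = 0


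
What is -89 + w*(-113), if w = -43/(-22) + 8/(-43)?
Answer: -273243/946 ≈ -288.84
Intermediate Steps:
w = 1673/946 (w = -43*(-1/22) + 8*(-1/43) = 43/22 - 8/43 = 1673/946 ≈ 1.7685)
-89 + w*(-113) = -89 + (1673/946)*(-113) = -89 - 189049/946 = -273243/946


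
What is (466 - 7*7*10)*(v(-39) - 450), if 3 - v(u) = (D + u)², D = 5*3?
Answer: 24552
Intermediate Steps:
D = 15
v(u) = 3 - (15 + u)²
(466 - 7*7*10)*(v(-39) - 450) = (466 - 7*7*10)*((3 - (15 - 39)²) - 450) = (466 - 49*10)*((3 - 1*(-24)²) - 450) = (466 - 490)*((3 - 1*576) - 450) = -24*((3 - 576) - 450) = -24*(-573 - 450) = -24*(-1023) = 24552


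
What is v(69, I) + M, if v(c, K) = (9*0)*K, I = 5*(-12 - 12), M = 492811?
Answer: 492811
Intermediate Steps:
I = -120 (I = 5*(-24) = -120)
v(c, K) = 0 (v(c, K) = 0*K = 0)
v(69, I) + M = 0 + 492811 = 492811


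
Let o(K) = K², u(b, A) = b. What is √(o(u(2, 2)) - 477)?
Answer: I*√473 ≈ 21.749*I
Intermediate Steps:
√(o(u(2, 2)) - 477) = √(2² - 477) = √(4 - 477) = √(-473) = I*√473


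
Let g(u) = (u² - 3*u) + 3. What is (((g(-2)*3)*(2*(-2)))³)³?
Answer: -54716887507601719296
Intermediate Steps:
g(u) = 3 + u² - 3*u
(((g(-2)*3)*(2*(-2)))³)³ = ((((3 + (-2)² - 3*(-2))*3)*(2*(-2)))³)³ = ((((3 + 4 + 6)*3)*(-4))³)³ = (((13*3)*(-4))³)³ = ((39*(-4))³)³ = ((-156)³)³ = (-3796416)³ = -54716887507601719296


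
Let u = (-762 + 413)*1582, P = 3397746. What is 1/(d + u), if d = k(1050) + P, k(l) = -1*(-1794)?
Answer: 1/2847422 ≈ 3.5120e-7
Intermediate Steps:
k(l) = 1794
u = -552118 (u = -349*1582 = -552118)
d = 3399540 (d = 1794 + 3397746 = 3399540)
1/(d + u) = 1/(3399540 - 552118) = 1/2847422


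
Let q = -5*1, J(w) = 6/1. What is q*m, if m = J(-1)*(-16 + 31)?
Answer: -450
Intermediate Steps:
J(w) = 6 (J(w) = 6*1 = 6)
q = -5
m = 90 (m = 6*(-16 + 31) = 6*15 = 90)
q*m = -5*90 = -450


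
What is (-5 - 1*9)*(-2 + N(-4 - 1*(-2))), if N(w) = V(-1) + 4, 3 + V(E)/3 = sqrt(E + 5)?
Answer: 14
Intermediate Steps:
V(E) = -9 + 3*sqrt(5 + E) (V(E) = -9 + 3*sqrt(E + 5) = -9 + 3*sqrt(5 + E))
N(w) = 1 (N(w) = (-9 + 3*sqrt(5 - 1)) + 4 = (-9 + 3*sqrt(4)) + 4 = (-9 + 3*2) + 4 = (-9 + 6) + 4 = -3 + 4 = 1)
(-5 - 1*9)*(-2 + N(-4 - 1*(-2))) = (-5 - 1*9)*(-2 + 1) = (-5 - 9)*(-1) = -14*(-1) = 14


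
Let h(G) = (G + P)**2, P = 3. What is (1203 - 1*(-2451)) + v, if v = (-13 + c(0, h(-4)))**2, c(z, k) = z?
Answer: 3823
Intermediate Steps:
h(G) = (3 + G)**2 (h(G) = (G + 3)**2 = (3 + G)**2)
v = 169 (v = (-13 + 0)**2 = (-13)**2 = 169)
(1203 - 1*(-2451)) + v = (1203 - 1*(-2451)) + 169 = (1203 + 2451) + 169 = 3654 + 169 = 3823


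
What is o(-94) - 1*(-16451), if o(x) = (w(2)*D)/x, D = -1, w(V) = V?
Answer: 773198/47 ≈ 16451.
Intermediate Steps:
o(x) = -2/x (o(x) = (2*(-1))/x = -2/x)
o(-94) - 1*(-16451) = -2/(-94) - 1*(-16451) = -2*(-1/94) + 16451 = 1/47 + 16451 = 773198/47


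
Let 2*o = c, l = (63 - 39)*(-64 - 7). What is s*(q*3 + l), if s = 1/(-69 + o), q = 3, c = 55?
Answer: 3390/83 ≈ 40.843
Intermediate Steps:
l = -1704 (l = 24*(-71) = -1704)
o = 55/2 (o = (½)*55 = 55/2 ≈ 27.500)
s = -2/83 (s = 1/(-69 + 55/2) = 1/(-83/2) = -2/83 ≈ -0.024096)
s*(q*3 + l) = -2*(3*3 - 1704)/83 = -2*(9 - 1704)/83 = -2/83*(-1695) = 3390/83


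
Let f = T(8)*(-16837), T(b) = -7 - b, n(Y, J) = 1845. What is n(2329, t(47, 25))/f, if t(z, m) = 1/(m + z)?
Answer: 123/16837 ≈ 0.0073053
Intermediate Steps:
f = 252555 (f = (-7 - 1*8)*(-16837) = (-7 - 8)*(-16837) = -15*(-16837) = 252555)
n(2329, t(47, 25))/f = 1845/252555 = 1845*(1/252555) = 123/16837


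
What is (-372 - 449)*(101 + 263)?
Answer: -298844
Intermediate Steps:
(-372 - 449)*(101 + 263) = -821*364 = -298844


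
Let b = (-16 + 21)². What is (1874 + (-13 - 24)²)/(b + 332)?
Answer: 1081/119 ≈ 9.0840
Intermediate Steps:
b = 25 (b = 5² = 25)
(1874 + (-13 - 24)²)/(b + 332) = (1874 + (-13 - 24)²)/(25 + 332) = (1874 + (-37)²)/357 = (1874 + 1369)*(1/357) = 3243*(1/357) = 1081/119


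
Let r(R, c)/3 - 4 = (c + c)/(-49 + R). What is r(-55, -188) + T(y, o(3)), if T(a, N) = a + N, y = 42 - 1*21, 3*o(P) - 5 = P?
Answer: 1814/39 ≈ 46.513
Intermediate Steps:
o(P) = 5/3 + P/3
r(R, c) = 12 + 6*c/(-49 + R) (r(R, c) = 12 + 3*((c + c)/(-49 + R)) = 12 + 3*((2*c)/(-49 + R)) = 12 + 3*(2*c/(-49 + R)) = 12 + 6*c/(-49 + R))
y = 21 (y = 42 - 21 = 21)
T(a, N) = N + a
r(-55, -188) + T(y, o(3)) = 6*(-98 - 188 + 2*(-55))/(-49 - 55) + ((5/3 + (1/3)*3) + 21) = 6*(-98 - 188 - 110)/(-104) + ((5/3 + 1) + 21) = 6*(-1/104)*(-396) + (8/3 + 21) = 297/13 + 71/3 = 1814/39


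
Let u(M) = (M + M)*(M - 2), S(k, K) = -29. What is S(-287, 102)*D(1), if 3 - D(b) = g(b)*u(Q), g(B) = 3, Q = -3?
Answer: 2523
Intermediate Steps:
u(M) = 2*M*(-2 + M) (u(M) = (2*M)*(-2 + M) = 2*M*(-2 + M))
D(b) = -87 (D(b) = 3 - 3*2*(-3)*(-2 - 3) = 3 - 3*2*(-3)*(-5) = 3 - 3*30 = 3 - 1*90 = 3 - 90 = -87)
S(-287, 102)*D(1) = -29*(-87) = 2523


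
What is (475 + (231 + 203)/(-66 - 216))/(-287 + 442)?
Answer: 66758/21855 ≈ 3.0546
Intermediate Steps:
(475 + (231 + 203)/(-66 - 216))/(-287 + 442) = (475 + 434/(-282))/155 = (475 + 434*(-1/282))*(1/155) = (475 - 217/141)*(1/155) = (66758/141)*(1/155) = 66758/21855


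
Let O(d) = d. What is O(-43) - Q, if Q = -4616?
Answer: 4573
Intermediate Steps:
O(-43) - Q = -43 - 1*(-4616) = -43 + 4616 = 4573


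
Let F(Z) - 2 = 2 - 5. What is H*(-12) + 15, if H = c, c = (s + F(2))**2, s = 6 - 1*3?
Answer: -33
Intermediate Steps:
F(Z) = -1 (F(Z) = 2 + (2 - 5) = 2 - 3 = -1)
s = 3 (s = 6 - 3 = 3)
c = 4 (c = (3 - 1)**2 = 2**2 = 4)
H = 4
H*(-12) + 15 = 4*(-12) + 15 = -48 + 15 = -33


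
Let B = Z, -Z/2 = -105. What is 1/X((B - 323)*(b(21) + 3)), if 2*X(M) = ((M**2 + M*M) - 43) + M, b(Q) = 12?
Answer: 1/2872156 ≈ 3.4817e-7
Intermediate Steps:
Z = 210 (Z = -2*(-105) = 210)
B = 210
X(M) = -43/2 + M**2 + M/2 (X(M) = (((M**2 + M*M) - 43) + M)/2 = (((M**2 + M**2) - 43) + M)/2 = ((2*M**2 - 43) + M)/2 = ((-43 + 2*M**2) + M)/2 = (-43 + M + 2*M**2)/2 = -43/2 + M**2 + M/2)
1/X((B - 323)*(b(21) + 3)) = 1/(-43/2 + ((210 - 323)*(12 + 3))**2 + ((210 - 323)*(12 + 3))/2) = 1/(-43/2 + (-113*15)**2 + (-113*15)/2) = 1/(-43/2 + (-1695)**2 + (1/2)*(-1695)) = 1/(-43/2 + 2873025 - 1695/2) = 1/2872156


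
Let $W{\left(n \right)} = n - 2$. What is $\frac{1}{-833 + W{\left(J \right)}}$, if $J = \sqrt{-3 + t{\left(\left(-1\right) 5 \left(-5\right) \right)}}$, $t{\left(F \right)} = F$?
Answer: $- \frac{835}{697203} - \frac{\sqrt{22}}{697203} \approx -0.0012044$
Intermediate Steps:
$J = \sqrt{22}$ ($J = \sqrt{-3 + \left(-1\right) 5 \left(-5\right)} = \sqrt{-3 - -25} = \sqrt{-3 + 25} = \sqrt{22} \approx 4.6904$)
$W{\left(n \right)} = -2 + n$
$\frac{1}{-833 + W{\left(J \right)}} = \frac{1}{-833 - \left(2 - \sqrt{22}\right)} = \frac{1}{-835 + \sqrt{22}}$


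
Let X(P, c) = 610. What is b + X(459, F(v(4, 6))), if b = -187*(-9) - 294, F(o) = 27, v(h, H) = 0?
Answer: 1999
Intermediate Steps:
b = 1389 (b = 1683 - 294 = 1389)
b + X(459, F(v(4, 6))) = 1389 + 610 = 1999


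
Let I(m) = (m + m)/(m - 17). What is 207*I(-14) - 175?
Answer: 371/31 ≈ 11.968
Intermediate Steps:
I(m) = 2*m/(-17 + m) (I(m) = (2*m)/(-17 + m) = 2*m/(-17 + m))
207*I(-14) - 175 = 207*(2*(-14)/(-17 - 14)) - 175 = 207*(2*(-14)/(-31)) - 175 = 207*(2*(-14)*(-1/31)) - 175 = 207*(28/31) - 175 = 5796/31 - 175 = 371/31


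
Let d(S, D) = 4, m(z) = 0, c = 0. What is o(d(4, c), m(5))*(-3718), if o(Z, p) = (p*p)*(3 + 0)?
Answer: 0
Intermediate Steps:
o(Z, p) = 3*p**2 (o(Z, p) = p**2*3 = 3*p**2)
o(d(4, c), m(5))*(-3718) = (3*0**2)*(-3718) = (3*0)*(-3718) = 0*(-3718) = 0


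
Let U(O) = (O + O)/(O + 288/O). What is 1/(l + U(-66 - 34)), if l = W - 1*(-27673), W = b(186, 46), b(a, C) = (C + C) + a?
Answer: 643/17973743 ≈ 3.5774e-5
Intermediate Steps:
b(a, C) = a + 2*C (b(a, C) = 2*C + a = a + 2*C)
W = 278 (W = 186 + 2*46 = 186 + 92 = 278)
U(O) = 2*O/(O + 288/O) (U(O) = (2*O)/(O + 288/O) = 2*O/(O + 288/O))
l = 27951 (l = 278 - 1*(-27673) = 278 + 27673 = 27951)
1/(l + U(-66 - 34)) = 1/(27951 + 2*(-66 - 34)²/(288 + (-66 - 34)²)) = 1/(27951 + 2*(-100)²/(288 + (-100)²)) = 1/(27951 + 2*10000/(288 + 10000)) = 1/(27951 + 2*10000/10288) = 1/(27951 + 2*10000*(1/10288)) = 1/(27951 + 1250/643) = 1/(17973743/643) = 643/17973743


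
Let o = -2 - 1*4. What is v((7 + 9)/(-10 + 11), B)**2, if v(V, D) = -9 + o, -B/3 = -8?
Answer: 225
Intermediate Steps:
B = 24 (B = -3*(-8) = 24)
o = -6 (o = -2 - 4 = -6)
v(V, D) = -15 (v(V, D) = -9 - 6 = -15)
v((7 + 9)/(-10 + 11), B)**2 = (-15)**2 = 225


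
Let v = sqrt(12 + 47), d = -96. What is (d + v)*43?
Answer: -4128 + 43*sqrt(59) ≈ -3797.7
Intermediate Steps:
v = sqrt(59) ≈ 7.6811
(d + v)*43 = (-96 + sqrt(59))*43 = -4128 + 43*sqrt(59)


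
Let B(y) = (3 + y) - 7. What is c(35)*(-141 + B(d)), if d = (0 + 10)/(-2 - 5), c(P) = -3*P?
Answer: 15375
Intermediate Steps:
d = -10/7 (d = 10/(-7) = 10*(-1/7) = -10/7 ≈ -1.4286)
B(y) = -4 + y
c(35)*(-141 + B(d)) = (-3*35)*(-141 + (-4 - 10/7)) = -105*(-141 - 38/7) = -105*(-1025/7) = 15375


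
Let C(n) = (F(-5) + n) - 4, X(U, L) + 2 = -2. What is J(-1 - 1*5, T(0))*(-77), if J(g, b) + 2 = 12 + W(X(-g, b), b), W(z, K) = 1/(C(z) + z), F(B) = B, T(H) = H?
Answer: -13013/17 ≈ -765.47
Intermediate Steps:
X(U, L) = -4 (X(U, L) = -2 - 2 = -4)
C(n) = -9 + n (C(n) = (-5 + n) - 4 = -9 + n)
W(z, K) = 1/(-9 + 2*z) (W(z, K) = 1/((-9 + z) + z) = 1/(-9 + 2*z))
J(g, b) = 169/17 (J(g, b) = -2 + (12 + 1/(-9 + 2*(-4))) = -2 + (12 + 1/(-9 - 8)) = -2 + (12 + 1/(-17)) = -2 + (12 - 1/17) = -2 + 203/17 = 169/17)
J(-1 - 1*5, T(0))*(-77) = (169/17)*(-77) = -13013/17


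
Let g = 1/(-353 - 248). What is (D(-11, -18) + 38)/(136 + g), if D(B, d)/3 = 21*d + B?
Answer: -678529/81735 ≈ -8.3016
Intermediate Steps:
D(B, d) = 3*B + 63*d (D(B, d) = 3*(21*d + B) = 3*(B + 21*d) = 3*B + 63*d)
g = -1/601 (g = 1/(-601) = -1/601 ≈ -0.0016639)
(D(-11, -18) + 38)/(136 + g) = ((3*(-11) + 63*(-18)) + 38)/(136 - 1/601) = ((-33 - 1134) + 38)/(81735/601) = (-1167 + 38)*(601/81735) = -1129*601/81735 = -678529/81735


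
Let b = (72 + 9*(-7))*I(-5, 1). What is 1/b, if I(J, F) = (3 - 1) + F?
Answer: 1/27 ≈ 0.037037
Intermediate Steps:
I(J, F) = 2 + F
b = 27 (b = (72 + 9*(-7))*(2 + 1) = (72 - 63)*3 = 9*3 = 27)
1/b = 1/27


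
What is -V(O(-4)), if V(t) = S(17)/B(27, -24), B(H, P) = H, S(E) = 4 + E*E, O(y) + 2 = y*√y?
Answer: -293/27 ≈ -10.852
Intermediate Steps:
O(y) = -2 + y^(3/2) (O(y) = -2 + y*√y = -2 + y^(3/2))
S(E) = 4 + E²
V(t) = 293/27 (V(t) = (4 + 17²)/27 = (4 + 289)*(1/27) = 293*(1/27) = 293/27)
-V(O(-4)) = -1*293/27 = -293/27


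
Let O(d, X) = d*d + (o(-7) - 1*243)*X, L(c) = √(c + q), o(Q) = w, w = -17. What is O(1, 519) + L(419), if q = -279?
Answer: -134939 + 2*√35 ≈ -1.3493e+5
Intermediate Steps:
o(Q) = -17
L(c) = √(-279 + c) (L(c) = √(c - 279) = √(-279 + c))
O(d, X) = d² - 260*X (O(d, X) = d*d + (-17 - 1*243)*X = d² + (-17 - 243)*X = d² - 260*X)
O(1, 519) + L(419) = (1² - 260*519) + √(-279 + 419) = (1 - 134940) + √140 = -134939 + 2*√35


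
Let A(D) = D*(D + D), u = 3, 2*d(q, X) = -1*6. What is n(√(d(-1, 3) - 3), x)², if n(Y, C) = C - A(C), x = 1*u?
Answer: 225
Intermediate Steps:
d(q, X) = -3 (d(q, X) = (-1*6)/2 = (½)*(-6) = -3)
A(D) = 2*D² (A(D) = D*(2*D) = 2*D²)
x = 3 (x = 1*3 = 3)
n(Y, C) = C - 2*C²
n(√(d(-1, 3) - 3), x)² = (3*(1 - 2*3))² = (3*(1 - 6))² = (3*(-5))² = (-15)² = 225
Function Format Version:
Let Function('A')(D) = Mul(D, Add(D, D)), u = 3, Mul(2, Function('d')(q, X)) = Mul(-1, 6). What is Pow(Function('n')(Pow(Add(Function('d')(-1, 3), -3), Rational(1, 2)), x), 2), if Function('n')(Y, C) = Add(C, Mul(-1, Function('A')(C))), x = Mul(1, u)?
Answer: 225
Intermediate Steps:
Function('d')(q, X) = -3 (Function('d')(q, X) = Mul(Rational(1, 2), Mul(-1, 6)) = Mul(Rational(1, 2), -6) = -3)
Function('A')(D) = Mul(2, Pow(D, 2)) (Function('A')(D) = Mul(D, Mul(2, D)) = Mul(2, Pow(D, 2)))
x = 3 (x = Mul(1, 3) = 3)
Function('n')(Y, C) = Add(C, Mul(-2, Pow(C, 2))) (Function('n')(Y, C) = Add(C, Mul(-1, Mul(2, Pow(C, 2)))) = Add(C, Mul(-2, Pow(C, 2))))
Pow(Function('n')(Pow(Add(Function('d')(-1, 3), -3), Rational(1, 2)), x), 2) = Pow(Mul(3, Add(1, Mul(-2, 3))), 2) = Pow(Mul(3, Add(1, -6)), 2) = Pow(Mul(3, -5), 2) = Pow(-15, 2) = 225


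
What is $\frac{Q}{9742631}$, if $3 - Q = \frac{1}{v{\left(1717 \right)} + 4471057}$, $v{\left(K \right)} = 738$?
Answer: $\frac{13415384}{43567048592645} \approx 3.0792 \cdot 10^{-7}$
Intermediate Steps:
$Q = \frac{13415384}{4471795}$ ($Q = 3 - \frac{1}{738 + 4471057} = 3 - \frac{1}{4471795} = \frac{13415384}{4471795} \approx 3.0$)
$\frac{Q}{9742631} = \frac{13415384}{4471795 \cdot 9742631} = \frac{13415384}{4471795} \cdot \frac{1}{9742631} = \frac{13415384}{43567048592645}$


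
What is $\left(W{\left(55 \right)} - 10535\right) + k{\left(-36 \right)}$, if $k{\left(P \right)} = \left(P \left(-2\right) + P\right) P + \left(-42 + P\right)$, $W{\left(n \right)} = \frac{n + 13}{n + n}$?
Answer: $- \frac{654961}{55} \approx -11908.0$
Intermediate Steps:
$W{\left(n \right)} = \frac{13 + n}{2 n}$
$k{\left(P \right)} = -42 + P - P^{2}$ ($k{\left(P \right)} = \left(- 2 P + P\right) P + \left(-42 + P\right) = - P P + \left(-42 + P\right) = - P^{2} + \left(-42 + P\right) = -42 + P - P^{2}$)
$\left(W{\left(55 \right)} - 10535\right) + k{\left(-36 \right)} = \left(\frac{13 + 55}{2 \cdot 55} - 10535\right) - 1374 = \left(\frac{1}{2} \cdot \frac{1}{55} \cdot 68 - 10535\right) - 1374 = \left(\frac{34}{55} - 10535\right) - 1374 = - \frac{579391}{55} - 1374 = - \frac{654961}{55}$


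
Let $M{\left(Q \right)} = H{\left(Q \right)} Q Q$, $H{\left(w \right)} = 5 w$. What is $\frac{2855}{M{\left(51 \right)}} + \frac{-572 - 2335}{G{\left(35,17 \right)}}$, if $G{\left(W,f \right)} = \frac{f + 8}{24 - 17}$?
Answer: $- \frac{2699300924}{3316275} \approx -813.96$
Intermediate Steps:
$M{\left(Q \right)} = 5 Q^{3}$ ($M{\left(Q \right)} = 5 Q Q Q = 5 Q^{2} Q = 5 Q^{3}$)
$G{\left(W,f \right)} = \frac{8}{7} + \frac{f}{7}$ ($G{\left(W,f \right)} = \frac{8 + f}{7} = \left(8 + f\right) \frac{1}{7} = \frac{8}{7} + \frac{f}{7}$)
$\frac{2855}{M{\left(51 \right)}} + \frac{-572 - 2335}{G{\left(35,17 \right)}} = \frac{2855}{5 \cdot 51^{3}} + \frac{-572 - 2335}{\frac{8}{7} + \frac{1}{7} \cdot 17} = \frac{2855}{5 \cdot 132651} - \frac{2907}{\frac{8}{7} + \frac{17}{7}} = \frac{2855}{663255} - \frac{2907}{\frac{25}{7}} = 2855 \cdot \frac{1}{663255} - \frac{20349}{25} = \frac{571}{132651} - \frac{20349}{25} = - \frac{2699300924}{3316275}$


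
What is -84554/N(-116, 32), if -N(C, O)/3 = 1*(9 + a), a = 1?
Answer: 42277/15 ≈ 2818.5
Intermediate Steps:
N(C, O) = -30 (N(C, O) = -3*(9 + 1) = -3*10 = -30)
-84554/N(-116, 32) = -84554/(-30) = -84554*(-1/30) = 42277/15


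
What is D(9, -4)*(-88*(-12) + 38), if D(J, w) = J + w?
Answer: 5470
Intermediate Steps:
D(9, -4)*(-88*(-12) + 38) = (9 - 4)*(-88*(-12) + 38) = 5*(1056 + 38) = 5*1094 = 5470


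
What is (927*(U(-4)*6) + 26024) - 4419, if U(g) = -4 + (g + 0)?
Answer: -22891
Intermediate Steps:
U(g) = -4 + g
(927*(U(-4)*6) + 26024) - 4419 = (927*((-4 - 4)*6) + 26024) - 4419 = (927*(-8*6) + 26024) - 4419 = (927*(-48) + 26024) - 4419 = (-44496 + 26024) - 4419 = -18472 - 4419 = -22891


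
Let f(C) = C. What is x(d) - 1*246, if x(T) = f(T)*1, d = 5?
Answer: -241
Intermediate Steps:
x(T) = T (x(T) = T*1 = T)
x(d) - 1*246 = 5 - 1*246 = 5 - 246 = -241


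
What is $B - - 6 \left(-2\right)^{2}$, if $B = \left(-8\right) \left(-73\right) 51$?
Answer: $29808$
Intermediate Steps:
$B = 29784$ ($B = 584 \cdot 51 = 29784$)
$B - - 6 \left(-2\right)^{2} = 29784 - - 6 \left(-2\right)^{2} = 29784 - \left(-6\right) 4 = 29784 - -24 = 29784 + 24 = 29808$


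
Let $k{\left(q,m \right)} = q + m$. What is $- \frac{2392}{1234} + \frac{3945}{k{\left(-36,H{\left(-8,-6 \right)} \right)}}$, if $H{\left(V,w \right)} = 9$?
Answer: $- \frac{822119}{5553} \approx -148.05$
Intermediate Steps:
$k{\left(q,m \right)} = m + q$
$- \frac{2392}{1234} + \frac{3945}{k{\left(-36,H{\left(-8,-6 \right)} \right)}} = - \frac{2392}{1234} + \frac{3945}{9 - 36} = \left(-2392\right) \frac{1}{1234} + \frac{3945}{-27} = - \frac{1196}{617} + 3945 \left(- \frac{1}{27}\right) = - \frac{1196}{617} - \frac{1315}{9} = - \frac{822119}{5553}$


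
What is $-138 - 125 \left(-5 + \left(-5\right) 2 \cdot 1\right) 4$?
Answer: $7362$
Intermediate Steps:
$-138 - 125 \left(-5 + \left(-5\right) 2 \cdot 1\right) 4 = -138 - 125 \left(-5 - 10\right) 4 = -138 - 125 \left(\left(-15\right) 4\right) = -138 - -7500 = -138 + 7500 = 7362$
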